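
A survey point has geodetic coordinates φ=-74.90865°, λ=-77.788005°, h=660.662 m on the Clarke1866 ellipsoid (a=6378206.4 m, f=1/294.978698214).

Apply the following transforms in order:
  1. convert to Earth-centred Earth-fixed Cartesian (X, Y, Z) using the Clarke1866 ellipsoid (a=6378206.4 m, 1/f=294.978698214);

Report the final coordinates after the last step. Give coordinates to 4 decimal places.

X=352420.2516 m, Y=-1628357.7138 m, Z=-6136578.3974 m

start: φ=-74.908650°, λ=-77.788005°, h=660.662 m
→ ECEF (a=6378206.400, f=1/294.978698214): X=352420.2516, Y=-1628357.7138, Z=-6136578.3974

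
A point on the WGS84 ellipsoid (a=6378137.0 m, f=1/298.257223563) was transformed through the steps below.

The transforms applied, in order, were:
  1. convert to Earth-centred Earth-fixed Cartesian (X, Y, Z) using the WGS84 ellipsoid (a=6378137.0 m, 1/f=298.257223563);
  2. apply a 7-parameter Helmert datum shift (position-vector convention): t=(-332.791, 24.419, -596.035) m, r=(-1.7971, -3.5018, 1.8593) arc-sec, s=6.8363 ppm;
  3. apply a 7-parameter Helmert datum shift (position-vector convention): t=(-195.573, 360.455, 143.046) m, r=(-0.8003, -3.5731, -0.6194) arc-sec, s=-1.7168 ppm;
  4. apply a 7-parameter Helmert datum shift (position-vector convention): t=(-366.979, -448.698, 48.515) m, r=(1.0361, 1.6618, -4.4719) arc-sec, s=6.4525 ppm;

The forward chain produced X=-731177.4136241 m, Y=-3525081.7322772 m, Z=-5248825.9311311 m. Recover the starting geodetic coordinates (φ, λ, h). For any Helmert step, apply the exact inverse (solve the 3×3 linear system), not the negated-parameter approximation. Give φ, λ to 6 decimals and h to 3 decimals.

φ=-55.733335°, λ=-101.705834°, h=708.880 m

start: X=-731177.4136, Y=-3525081.7323, Z=-5248825.9311 m
→ Helmert⁻¹: X=-730687.0154, Y=-3524652.4990, Z=-5248828.7600
→ Helmert⁻¹: X=-730573.0386, Y=-3525000.8337, Z=-5248981.8387
→ Helmert⁻¹: X=-730356.1325, Y=-3524948.8444, Z=-5248368.2364
→ geod (Bowring, a=6378137.000): φ=-55.73333500°, λ=-101.70583400°, h=708.8800 m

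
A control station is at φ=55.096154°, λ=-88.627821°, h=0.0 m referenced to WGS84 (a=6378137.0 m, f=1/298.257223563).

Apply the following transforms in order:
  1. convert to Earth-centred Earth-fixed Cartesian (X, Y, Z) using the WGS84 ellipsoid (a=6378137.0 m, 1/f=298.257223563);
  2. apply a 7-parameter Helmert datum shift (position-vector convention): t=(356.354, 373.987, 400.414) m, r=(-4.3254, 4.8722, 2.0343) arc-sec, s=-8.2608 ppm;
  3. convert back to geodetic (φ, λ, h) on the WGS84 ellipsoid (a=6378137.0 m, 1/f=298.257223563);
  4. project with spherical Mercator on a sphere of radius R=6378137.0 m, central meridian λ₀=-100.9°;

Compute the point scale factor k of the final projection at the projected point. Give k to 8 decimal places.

1.74789657

start: φ=55.096154°, λ=-88.627821°, h=0.000 m
→ ECEF (a=6378137.000, f=1/298.257223563): X=87592.9075, Y=-3656771.0021, Z=5207515.8900
→ Helmert 7p (PV): X=88107.6090, Y=-3656256.7420, Z=5207947.8990
→ geod (Bowring, a=6378137.000): φ=55.10207071°, λ=-88.61956704°, h=67.2291 m
→ into merc (λ₀=-100.9°): φ=55.10207071°, λ−λ₀=12.28043296°
scale k = 1.74789657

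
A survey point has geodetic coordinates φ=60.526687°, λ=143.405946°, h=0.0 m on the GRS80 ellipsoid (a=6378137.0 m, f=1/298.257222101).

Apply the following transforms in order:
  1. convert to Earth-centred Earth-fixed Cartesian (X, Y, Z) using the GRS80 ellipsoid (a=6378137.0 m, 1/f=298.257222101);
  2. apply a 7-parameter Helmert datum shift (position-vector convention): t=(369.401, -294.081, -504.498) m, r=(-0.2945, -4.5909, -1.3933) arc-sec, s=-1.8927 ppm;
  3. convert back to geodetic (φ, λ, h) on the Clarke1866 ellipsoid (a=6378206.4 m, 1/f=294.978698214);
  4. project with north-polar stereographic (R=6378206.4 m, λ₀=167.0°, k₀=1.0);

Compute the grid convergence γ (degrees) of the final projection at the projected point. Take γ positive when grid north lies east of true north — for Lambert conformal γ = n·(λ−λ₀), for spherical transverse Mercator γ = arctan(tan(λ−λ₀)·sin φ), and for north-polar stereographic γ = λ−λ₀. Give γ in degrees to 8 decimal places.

start: φ=60.526687°, λ=143.405946°, h=0.000 m
→ ECEF (a=6378137.000, f=1/298.257222101): X=-2525979.2997, Y=1875551.0931, Z=5529584.0164
→ Helmert 7p (PV): X=-2525715.5220, Y=1875278.4200, Z=5529010.1533
→ geod (Bowring, a=6378206.400): φ=60.52891034°, λ=143.40706932°, h=-572.9985 m
→ into stereo (λ₀=167.0°): φ=60.52891034°, λ−λ₀=-23.59293068°
convergence γ = -23.59293068°

-23.59293068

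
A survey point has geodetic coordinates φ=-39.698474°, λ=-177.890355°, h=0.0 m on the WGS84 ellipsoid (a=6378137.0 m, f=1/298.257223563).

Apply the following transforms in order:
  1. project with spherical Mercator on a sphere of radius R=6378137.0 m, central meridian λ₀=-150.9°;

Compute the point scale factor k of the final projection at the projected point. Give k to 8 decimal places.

1.29968608

start: φ=-39.698474°, λ=-177.890355°, h=0.000 m
→ into merc (λ₀=-150.9°): φ=-39.69847400°, λ−λ₀=-26.99035500°
scale k = 1.29968608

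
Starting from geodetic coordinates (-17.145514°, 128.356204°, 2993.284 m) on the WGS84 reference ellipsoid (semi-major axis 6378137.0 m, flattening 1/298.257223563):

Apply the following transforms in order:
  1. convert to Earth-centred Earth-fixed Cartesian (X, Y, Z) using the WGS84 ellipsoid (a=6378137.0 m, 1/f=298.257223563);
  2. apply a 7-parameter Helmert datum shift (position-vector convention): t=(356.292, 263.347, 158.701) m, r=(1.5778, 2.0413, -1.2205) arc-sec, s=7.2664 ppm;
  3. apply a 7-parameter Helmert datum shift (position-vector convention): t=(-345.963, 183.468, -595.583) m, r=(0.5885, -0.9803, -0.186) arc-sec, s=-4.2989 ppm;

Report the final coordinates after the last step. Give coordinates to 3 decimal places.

X=-3784902.758 m, Y=4783398.960 m, Z=-1869482.928 m

start: φ=-17.145514°, λ=128.356204°, h=2993.284 m
→ ECEF (a=6378137.000, f=1/298.257223563): X=-3784924.8525, Y=4782892.5146, Z=-1869110.2028
→ Helmert 7p (PV): X=-3784586.2597, Y=4783227.3098, Z=-1868891.0392
→ Helmert 7p (PV): X=-3784902.7578, Y=4783398.9601, Z=-1869482.9276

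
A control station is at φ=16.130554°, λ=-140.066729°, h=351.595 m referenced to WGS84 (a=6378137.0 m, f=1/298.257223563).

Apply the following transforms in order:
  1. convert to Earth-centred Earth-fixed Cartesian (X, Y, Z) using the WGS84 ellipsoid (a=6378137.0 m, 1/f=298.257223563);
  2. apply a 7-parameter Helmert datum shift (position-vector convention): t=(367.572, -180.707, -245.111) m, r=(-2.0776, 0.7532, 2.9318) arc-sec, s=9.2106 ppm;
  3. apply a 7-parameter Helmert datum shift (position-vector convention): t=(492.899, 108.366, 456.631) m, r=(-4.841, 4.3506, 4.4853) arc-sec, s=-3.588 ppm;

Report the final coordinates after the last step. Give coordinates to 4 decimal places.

X=-4698620.4543 m, Y=-3934352.1547 m, Z=1761178.1730 m

start: φ=16.130554°, λ=-140.066729°, h=351.595 m
→ ECEF (a=6378137.000, f=1/298.257223563): X=-4699639.5373, Y=-3934147.7620, Z=1760708.5068
→ Helmert 7p (PV): X=-4699252.9027, Y=-3934413.7702, Z=1760536.4014
→ Helmert 7p (PV): X=-4698620.4543, Y=-3934352.1547, Z=1761178.1730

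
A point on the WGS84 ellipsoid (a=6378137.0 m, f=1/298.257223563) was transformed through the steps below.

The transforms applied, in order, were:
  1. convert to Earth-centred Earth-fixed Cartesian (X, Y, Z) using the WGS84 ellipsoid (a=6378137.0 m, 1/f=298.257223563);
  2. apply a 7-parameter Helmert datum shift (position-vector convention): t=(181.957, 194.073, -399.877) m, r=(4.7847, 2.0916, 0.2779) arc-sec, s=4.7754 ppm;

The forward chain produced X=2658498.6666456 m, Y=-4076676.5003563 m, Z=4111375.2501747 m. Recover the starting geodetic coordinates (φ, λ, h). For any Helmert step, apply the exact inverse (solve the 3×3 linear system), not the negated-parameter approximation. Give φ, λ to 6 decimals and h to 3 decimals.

start: X=2658498.6666, Y=-4076676.5004, Z=4111375.2502 m
→ Helmert⁻¹: X=2658256.8266, Y=-4076759.3035, Z=4111877.0157
→ geod (Bowring, a=6378137.000): φ=40.38333600°, λ=-56.89358100°, h=2124.6290 m

φ=40.383336°, λ=-56.893581°, h=2124.629 m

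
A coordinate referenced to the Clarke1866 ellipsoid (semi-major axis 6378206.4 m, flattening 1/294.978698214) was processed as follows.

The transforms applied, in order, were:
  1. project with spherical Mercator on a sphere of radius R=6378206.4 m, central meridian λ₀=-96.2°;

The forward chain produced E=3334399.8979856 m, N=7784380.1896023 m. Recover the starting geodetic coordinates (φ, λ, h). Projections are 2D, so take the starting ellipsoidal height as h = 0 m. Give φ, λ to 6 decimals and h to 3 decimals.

start: E=3334399.8980, N=7784380.1896 m
→ merc⁻¹: φ=57.11809900°, λ=-66.24690200°

φ=57.118099°, λ=-66.246902°, h=0.000 m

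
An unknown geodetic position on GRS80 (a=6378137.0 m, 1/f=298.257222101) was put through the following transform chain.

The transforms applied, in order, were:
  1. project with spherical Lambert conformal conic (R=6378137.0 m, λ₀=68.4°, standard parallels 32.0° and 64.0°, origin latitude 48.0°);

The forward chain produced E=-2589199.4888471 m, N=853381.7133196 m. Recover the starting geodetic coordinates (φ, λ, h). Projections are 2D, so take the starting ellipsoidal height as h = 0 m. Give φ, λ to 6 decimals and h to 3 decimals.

φ=49.621853°, λ=29.340743°, h=0.000 m

start: E=-2589199.4888, N=853381.7133 m
→ lcc⁻¹: φ=49.62185300°, λ=29.34074300°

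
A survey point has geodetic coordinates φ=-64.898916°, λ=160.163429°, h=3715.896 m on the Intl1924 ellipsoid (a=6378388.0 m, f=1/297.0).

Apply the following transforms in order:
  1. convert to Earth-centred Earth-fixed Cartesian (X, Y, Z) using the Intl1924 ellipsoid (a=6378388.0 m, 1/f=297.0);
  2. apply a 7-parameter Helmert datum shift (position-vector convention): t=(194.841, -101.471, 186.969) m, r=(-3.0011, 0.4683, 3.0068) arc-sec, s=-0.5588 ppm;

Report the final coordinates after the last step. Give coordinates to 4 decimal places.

X=-2553624.4065 m, Y=921041.2602 m, Z=-5756249.9420 m

start: φ=-64.898916°, λ=160.163429°, h=3715.896 m
→ ECEF (a=6378388.000, f=1/297.0): X=-2553794.1757, Y=921264.2281, Z=-5756432.5216
→ Helmert 7p (PV): X=-2553624.4065, Y=921041.2602, Z=-5756249.9420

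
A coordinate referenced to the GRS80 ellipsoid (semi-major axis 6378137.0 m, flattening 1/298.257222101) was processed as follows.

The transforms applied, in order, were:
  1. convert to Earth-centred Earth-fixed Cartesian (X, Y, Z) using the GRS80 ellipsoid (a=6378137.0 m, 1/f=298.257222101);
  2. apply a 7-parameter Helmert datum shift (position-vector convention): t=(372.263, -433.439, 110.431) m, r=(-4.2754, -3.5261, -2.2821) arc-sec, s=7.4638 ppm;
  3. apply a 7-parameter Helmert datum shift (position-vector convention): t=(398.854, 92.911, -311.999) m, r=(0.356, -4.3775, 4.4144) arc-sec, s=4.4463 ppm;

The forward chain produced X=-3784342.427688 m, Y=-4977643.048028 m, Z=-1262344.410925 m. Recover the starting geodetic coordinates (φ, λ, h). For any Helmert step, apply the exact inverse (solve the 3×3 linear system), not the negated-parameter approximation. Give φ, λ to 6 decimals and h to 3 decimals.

start: X=-3784342.4277, Y=-4977643.0480, Z=-1262344.4109 m
→ Helmert⁻¹: X=-3784857.7648, Y=-4977635.0026, Z=-1261937.8845
→ Helmert⁻¹: X=-3785168.2839, Y=-4977180.1339, Z=-1262077.3540
→ geod (Bowring, a=6378137.000): φ=-11.48589100°, λ=-127.25315500°, h=1784.0170 m

φ=-11.485891°, λ=-127.253155°, h=1784.017 m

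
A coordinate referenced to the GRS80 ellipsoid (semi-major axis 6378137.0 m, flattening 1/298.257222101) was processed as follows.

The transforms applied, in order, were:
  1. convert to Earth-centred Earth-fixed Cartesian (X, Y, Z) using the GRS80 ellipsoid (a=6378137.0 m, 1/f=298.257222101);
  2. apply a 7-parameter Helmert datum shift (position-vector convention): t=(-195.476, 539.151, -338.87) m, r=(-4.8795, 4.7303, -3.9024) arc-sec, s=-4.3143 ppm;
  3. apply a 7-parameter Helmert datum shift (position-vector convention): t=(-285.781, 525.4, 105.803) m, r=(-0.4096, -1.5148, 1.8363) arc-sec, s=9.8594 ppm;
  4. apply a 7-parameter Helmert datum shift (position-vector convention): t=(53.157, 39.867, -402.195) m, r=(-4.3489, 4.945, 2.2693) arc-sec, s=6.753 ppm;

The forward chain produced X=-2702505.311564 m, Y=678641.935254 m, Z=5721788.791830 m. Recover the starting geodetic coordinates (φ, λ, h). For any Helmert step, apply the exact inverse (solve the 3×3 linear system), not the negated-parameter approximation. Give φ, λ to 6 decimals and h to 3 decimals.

start: X=-2702505.3116, Y=678641.9353, Z=5721788.7918 m
→ Helmert⁻¹: X=-2702669.9353, Y=678506.5750, Z=5722101.8569
→ Helmert⁻¹: X=-2702309.4530, Y=677987.1856, Z=5721960.8310
→ Helmert⁻¹: X=-2702269.6780, Y=677264.4631, Z=5722278.4390
→ geod (Bowring, a=6378137.000): φ=64.19228000°, λ=165.92989600°, h=3553.7480 m

φ=64.192280°, λ=165.929896°, h=3553.748 m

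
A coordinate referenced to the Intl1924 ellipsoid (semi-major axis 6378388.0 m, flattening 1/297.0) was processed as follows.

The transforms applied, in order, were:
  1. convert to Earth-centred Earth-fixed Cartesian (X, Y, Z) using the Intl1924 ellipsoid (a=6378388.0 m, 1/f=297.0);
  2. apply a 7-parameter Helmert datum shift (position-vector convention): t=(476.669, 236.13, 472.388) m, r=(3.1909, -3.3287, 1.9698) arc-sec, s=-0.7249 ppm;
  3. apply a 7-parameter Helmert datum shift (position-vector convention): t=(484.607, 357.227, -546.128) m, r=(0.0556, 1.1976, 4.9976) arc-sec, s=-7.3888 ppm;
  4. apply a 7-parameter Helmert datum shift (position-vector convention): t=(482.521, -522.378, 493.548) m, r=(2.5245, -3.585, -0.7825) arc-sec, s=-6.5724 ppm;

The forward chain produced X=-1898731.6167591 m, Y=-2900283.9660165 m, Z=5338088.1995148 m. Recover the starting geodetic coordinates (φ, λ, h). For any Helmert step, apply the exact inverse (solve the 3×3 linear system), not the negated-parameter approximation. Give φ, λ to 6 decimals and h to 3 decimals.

start: X=-1898731.6168, Y=-2900283.9660, Z=5338088.1995 m
→ Helmert⁻¹: X=-1899122.8474, Y=-2899722.5224, Z=5337698.2304
→ Helmert⁻¹: X=-1899722.7506, Y=-2900053.7103, Z=5338273.5537
→ Helmert⁻¹: X=-1900142.3508, Y=-2900191.2200, Z=5337880.5652
→ geod (Bowring, a=6378388.000): φ=57.17048100°, λ=-123.23194700°, h=1847.7400 m

φ=57.170481°, λ=-123.231947°, h=1847.740 m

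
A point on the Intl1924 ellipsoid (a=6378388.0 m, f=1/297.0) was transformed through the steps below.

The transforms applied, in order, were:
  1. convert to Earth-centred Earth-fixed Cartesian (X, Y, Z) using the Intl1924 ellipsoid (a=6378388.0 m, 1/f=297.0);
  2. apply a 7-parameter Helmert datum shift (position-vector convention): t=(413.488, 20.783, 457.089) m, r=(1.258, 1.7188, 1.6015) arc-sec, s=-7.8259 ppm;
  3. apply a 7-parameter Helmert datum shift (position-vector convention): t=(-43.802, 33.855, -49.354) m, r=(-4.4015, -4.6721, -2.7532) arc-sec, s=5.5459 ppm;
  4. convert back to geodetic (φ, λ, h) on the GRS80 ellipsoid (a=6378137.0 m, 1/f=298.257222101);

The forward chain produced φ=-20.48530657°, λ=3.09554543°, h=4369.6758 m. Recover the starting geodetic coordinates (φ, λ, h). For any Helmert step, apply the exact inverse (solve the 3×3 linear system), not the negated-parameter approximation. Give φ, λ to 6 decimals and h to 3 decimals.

start: φ=-20.485307°, λ=3.095545°, h=4369.676 m
→ ECEF (a=6378137.000, f=1/298.257222101): X=5972612.8740, Y=322999.4384, Z=-2219634.4674
→ Helmert⁻¹: X=5972568.9614, Y=323090.8799, Z=-2219701.1939
→ Helmert⁻¹: X=5972223.2195, Y=323012.7147, Z=-2220127.8614
→ geod (Bowring, a=6378388.000): φ=-20.49124500°, λ=3.09587400°, h=3938.7300 m

φ=-20.491245°, λ=3.095874°, h=3938.730 m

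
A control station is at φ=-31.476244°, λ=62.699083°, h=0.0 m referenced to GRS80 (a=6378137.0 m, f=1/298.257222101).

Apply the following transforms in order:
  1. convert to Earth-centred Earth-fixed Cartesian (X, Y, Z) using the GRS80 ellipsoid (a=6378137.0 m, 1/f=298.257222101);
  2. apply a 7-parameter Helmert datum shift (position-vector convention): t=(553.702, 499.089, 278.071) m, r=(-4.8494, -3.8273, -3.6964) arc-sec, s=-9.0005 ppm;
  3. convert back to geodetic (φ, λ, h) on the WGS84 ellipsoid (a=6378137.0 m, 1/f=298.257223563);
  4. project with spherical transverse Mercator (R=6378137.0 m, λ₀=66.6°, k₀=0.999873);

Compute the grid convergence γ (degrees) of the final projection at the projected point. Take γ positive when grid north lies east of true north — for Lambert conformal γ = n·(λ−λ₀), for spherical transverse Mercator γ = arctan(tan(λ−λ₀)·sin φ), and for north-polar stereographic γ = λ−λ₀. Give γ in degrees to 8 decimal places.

start: φ=-31.476244°, λ=62.699083°, h=0.000 m
→ ECEF (a=6378137.000, f=1/298.257222101): X=2497244.4101, Y=4838132.4176, Z=-3311040.8651
→ Helmert 7p (PV): X=2497923.7741, Y=4838465.3654, Z=-3310800.4026
→ geod (Bowring, a=6378137.000): φ=-31.47153394°, λ=62.69433770°, h=392.5578 m
→ into tm (λ₀=66.6°): φ=-31.47153394°, λ−λ₀=-3.90566230°
convergence γ = 2.04134818°

2.04134818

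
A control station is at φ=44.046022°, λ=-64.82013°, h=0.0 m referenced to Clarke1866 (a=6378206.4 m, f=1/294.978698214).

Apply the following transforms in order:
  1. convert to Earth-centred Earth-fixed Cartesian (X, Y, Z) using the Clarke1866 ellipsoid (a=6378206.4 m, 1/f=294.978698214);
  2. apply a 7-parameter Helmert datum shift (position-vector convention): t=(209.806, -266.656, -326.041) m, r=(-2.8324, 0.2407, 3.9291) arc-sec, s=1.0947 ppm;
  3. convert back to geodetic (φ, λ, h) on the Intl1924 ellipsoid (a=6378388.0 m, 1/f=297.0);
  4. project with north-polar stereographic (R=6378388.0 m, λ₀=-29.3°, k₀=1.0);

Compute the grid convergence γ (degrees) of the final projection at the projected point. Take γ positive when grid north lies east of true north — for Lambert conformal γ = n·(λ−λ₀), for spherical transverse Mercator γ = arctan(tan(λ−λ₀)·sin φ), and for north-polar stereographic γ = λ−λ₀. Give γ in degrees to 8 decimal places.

start: φ=44.046022°, λ=-64.820130°, h=0.000 m
→ ECEF (a=6378206.400, f=1/294.978698214): X=1953742.1387, Y=-4155702.5538, Z=4411566.1673
→ Helmert 7p (PV): X=1954038.3928, Y=-4155875.9635, Z=4411299.7413
→ geod (Bowring, a=6378388.000): φ=44.04120987°, λ=-64.81770554°, h=-234.1146 m
→ into stereo (λ₀=-29.3°): φ=44.04120987°, λ−λ₀=-35.51770554°
convergence γ = -35.51770554°

-35.51770554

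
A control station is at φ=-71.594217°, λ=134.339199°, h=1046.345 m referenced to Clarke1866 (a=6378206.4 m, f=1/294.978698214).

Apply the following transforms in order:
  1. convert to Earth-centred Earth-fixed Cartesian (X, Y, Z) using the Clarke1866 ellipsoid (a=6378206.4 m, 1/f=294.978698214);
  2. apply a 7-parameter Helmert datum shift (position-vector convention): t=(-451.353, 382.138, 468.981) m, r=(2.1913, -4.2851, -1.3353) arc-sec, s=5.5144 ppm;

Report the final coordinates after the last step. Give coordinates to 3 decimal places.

start: φ=-71.594217°, λ=134.339199°, h=1046.345 m
→ ECEF (a=6378206.400, f=1/294.978698214): X=-1412053.4070, Y=1445005.7691, Z=-6030352.3345
→ Helmert 7p (PV): X=-1412377.9123, Y=1445469.0819, Z=-6029930.5911

X=-1412377.912 m, Y=1445469.082 m, Z=-6029930.591 m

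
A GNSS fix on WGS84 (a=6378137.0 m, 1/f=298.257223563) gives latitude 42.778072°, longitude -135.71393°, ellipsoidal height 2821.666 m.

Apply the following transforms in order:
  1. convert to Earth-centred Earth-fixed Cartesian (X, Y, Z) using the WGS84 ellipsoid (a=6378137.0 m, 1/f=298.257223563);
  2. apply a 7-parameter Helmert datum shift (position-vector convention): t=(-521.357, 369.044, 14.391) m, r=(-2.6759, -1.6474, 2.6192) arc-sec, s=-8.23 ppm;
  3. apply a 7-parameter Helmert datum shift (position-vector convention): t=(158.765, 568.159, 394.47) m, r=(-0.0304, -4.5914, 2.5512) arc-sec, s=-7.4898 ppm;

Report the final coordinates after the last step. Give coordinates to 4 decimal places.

start: φ=42.778072°, λ=-135.713930°, h=2821.666 m
→ ECEF (a=6378137.000, f=1/298.257223563): X=-3357970.3763, Y=-3275312.5466, Z=4311354.7310
→ Helmert 7p (PV): X=-3358456.9406, Y=-3274903.2555, Z=4311349.3109
→ Helmert 7p (PV): X=-3358328.4846, Y=-3274351.4717, Z=4311637.2147

X=-3358328.4846 m, Y=-3274351.4717 m, Z=4311637.2147 m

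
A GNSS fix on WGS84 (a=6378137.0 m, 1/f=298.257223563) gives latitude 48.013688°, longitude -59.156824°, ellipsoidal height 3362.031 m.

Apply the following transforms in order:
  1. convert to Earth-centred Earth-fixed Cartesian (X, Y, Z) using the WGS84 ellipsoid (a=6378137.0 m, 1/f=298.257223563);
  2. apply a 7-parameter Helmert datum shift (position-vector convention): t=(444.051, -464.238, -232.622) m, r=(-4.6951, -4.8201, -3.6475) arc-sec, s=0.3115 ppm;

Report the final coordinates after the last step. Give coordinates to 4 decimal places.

start: φ=48.013688°, λ=-59.156824°, h=3362.031 m
→ ECEF (a=6378137.000, f=1/298.257223563): X=2192690.8829, Y=-3671979.0420, Z=4720393.6083
→ Helmert 7p (PV): X=2192960.3746, Y=-3672375.7505, Z=4720297.2801

X=2192960.3746 m, Y=-3672375.7505 m, Z=4720297.2801 m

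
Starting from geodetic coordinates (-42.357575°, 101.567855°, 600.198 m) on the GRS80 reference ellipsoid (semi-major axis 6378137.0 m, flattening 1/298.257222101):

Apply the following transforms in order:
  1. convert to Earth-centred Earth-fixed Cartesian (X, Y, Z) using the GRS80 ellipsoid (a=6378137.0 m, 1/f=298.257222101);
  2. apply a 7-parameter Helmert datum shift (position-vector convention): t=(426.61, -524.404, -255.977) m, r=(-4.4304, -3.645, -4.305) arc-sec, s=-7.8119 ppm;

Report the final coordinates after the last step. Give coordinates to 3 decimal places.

start: φ=-42.357575°, λ=101.567855°, h=600.198 m
→ ECEF (a=6378137.000, f=1/298.257222101): X=-946648.8125, Y=4624885.0487, Z=-4275441.5275
→ Helmert 7p (PV): X=-946042.7284, Y=4624252.4409, Z=-4275780.1717

X=-946042.728 m, Y=4624252.441 m, Z=-4275780.172 m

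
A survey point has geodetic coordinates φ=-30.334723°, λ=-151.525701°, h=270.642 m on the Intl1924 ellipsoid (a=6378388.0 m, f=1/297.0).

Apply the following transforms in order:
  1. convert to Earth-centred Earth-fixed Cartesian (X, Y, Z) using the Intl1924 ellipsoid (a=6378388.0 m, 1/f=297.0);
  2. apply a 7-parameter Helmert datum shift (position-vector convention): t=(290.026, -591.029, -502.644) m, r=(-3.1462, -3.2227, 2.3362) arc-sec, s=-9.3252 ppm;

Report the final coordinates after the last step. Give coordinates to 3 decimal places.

X=-4843116.751 m, Y=-2627680.939 m, Z=-3203145.393 m

start: φ=-30.334723°, λ=-151.525701°, h=270.642 m
→ ECEF (a=6378388.000, f=1/297.0): X=-4843531.7354, Y=-2627010.6993, Z=-3202637.0094
→ Helmert 7p (PV): X=-4843116.7509, Y=-2627680.9393, Z=-3203145.3932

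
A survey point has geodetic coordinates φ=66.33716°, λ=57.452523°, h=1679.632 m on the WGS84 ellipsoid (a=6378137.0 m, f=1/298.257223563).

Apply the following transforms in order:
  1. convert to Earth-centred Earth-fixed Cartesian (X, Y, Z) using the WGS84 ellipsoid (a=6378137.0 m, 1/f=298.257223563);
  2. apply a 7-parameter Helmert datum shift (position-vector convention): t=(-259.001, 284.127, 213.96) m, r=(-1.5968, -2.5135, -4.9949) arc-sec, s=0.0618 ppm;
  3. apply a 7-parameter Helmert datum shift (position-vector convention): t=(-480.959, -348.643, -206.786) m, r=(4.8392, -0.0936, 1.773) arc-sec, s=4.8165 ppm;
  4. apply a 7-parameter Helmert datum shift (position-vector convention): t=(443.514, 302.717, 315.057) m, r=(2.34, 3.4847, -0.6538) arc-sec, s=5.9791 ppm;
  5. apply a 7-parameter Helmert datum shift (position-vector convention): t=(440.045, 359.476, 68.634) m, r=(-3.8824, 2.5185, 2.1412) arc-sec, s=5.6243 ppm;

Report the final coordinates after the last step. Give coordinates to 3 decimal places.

start: φ=66.337160°, λ=57.452523°, h=1679.632 m
→ ECEF (a=6378137.000, f=1/298.257223563): X=1381462.5365, Y=2164501.7541, Z=5820676.7721
→ Helmert 7p (PV): X=1381185.1068, Y=2164797.6223, Z=5820891.1695
→ Helmert 7p (PV): X=1380689.5507, Y=2164334.7132, Z=5820763.8354
→ Helmert 7p (PV): X=1381246.5187, Y=2164579.9597, Z=5821114.9232
→ Helmert 7p (PV): X=1381742.9383, Y=2165075.5165, Z=5821158.6889

X=1381742.938 m, Y=2165075.517 m, Z=5821158.689 m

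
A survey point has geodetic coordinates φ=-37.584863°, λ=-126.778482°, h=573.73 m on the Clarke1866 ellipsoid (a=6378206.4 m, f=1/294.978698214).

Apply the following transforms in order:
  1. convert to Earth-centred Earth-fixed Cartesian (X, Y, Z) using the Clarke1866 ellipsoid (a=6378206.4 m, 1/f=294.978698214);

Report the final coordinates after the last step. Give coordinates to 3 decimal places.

X=-3030283.101 m, Y=-4053836.191 m, Z=-3869188.556 m

start: φ=-37.584863°, λ=-126.778482°, h=573.730 m
→ ECEF (a=6378206.400, f=1/294.978698214): X=-3030283.1015, Y=-4053836.1914, Z=-3869188.5559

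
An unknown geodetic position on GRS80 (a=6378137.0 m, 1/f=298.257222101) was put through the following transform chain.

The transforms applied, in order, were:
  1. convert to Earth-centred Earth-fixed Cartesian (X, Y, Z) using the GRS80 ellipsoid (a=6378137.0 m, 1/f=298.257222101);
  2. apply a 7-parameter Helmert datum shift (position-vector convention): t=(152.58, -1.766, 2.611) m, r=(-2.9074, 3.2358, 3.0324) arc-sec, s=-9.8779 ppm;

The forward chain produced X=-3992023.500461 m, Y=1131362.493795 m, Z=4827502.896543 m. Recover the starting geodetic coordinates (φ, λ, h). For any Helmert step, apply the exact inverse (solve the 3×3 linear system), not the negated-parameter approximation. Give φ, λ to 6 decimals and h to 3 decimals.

start: X=-3992023.5005, Y=1131362.4938, Z=4827502.8965 m
→ Helmert⁻¹: X=-3992274.6143, Y=1131366.0819, Z=4827501.2895
→ geod (Bowring, a=6378137.000): φ=49.50938000°, λ=164.17786200°, h=-43.3980 m

φ=49.509380°, λ=164.177862°, h=-43.398 m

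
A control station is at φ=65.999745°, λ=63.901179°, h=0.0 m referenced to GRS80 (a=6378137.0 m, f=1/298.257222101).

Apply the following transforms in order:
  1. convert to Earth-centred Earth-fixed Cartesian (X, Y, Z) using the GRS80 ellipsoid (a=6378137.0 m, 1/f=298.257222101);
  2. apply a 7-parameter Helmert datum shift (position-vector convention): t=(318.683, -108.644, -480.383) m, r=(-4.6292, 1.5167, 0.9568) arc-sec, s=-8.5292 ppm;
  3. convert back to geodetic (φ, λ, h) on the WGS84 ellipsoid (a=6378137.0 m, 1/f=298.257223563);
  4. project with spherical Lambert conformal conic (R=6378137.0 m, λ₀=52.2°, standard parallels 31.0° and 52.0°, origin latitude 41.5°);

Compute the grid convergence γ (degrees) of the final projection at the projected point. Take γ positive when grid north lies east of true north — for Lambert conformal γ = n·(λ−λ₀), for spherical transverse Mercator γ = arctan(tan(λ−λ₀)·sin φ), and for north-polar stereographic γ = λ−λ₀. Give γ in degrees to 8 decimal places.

start: φ=65.999745°, λ=63.901179°, h=0.000 m
→ ECEF (a=6378137.000, f=1/298.257222101): X=1144464.8253, Y=2336265.0469, Z=5803935.9921
→ Helmert 7p (PV): X=1144805.5867, Y=2336272.0418, Z=5803345.2585
→ geod (Bowring, a=6378137.000): φ=65.99631019°, λ=63.89450750°, h=-476.1137 m
→ into lcc (λ₀=52.2°): φ=65.99631019°, λ−λ₀=11.69450750°
convergence γ = 7.79327392°

7.79327392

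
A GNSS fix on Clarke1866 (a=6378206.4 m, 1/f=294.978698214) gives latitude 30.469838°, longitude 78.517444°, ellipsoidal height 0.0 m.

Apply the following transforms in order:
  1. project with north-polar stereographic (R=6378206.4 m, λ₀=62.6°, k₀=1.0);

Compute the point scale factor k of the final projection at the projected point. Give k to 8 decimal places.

start: φ=30.469838°, λ=78.517444°, h=0.000 m
→ into stereo (λ₀=62.6°): φ=30.46983800°, λ−λ₀=15.91744400°
scale k = 1.32706542

1.32706542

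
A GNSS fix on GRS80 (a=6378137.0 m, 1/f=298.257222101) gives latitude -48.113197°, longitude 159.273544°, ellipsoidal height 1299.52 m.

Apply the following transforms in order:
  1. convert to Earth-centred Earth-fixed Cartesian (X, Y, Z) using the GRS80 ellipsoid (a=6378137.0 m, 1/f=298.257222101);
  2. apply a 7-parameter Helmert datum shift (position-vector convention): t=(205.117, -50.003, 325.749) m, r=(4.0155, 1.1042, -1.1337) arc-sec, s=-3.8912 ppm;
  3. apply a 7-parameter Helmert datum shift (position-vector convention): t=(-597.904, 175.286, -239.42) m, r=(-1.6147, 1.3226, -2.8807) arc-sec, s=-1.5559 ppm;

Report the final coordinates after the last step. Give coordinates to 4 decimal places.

X=-3991449.1195 m, Y=1510448.9128 m, Z=-4726079.9633 m

start: φ=-48.113197°, λ=159.273544°, h=1299.520 m
→ ECEF (a=6378137.000, f=1/298.257222101): X=-3991051.8608, Y=1510199.1702, Z=-4726256.5685
→ Helmert 7p (PV): X=-3990848.2143, Y=1510257.2357, Z=-4725861.6634
→ Helmert 7p (PV): X=-3991449.1195, Y=1510448.9128, Z=-4726079.9633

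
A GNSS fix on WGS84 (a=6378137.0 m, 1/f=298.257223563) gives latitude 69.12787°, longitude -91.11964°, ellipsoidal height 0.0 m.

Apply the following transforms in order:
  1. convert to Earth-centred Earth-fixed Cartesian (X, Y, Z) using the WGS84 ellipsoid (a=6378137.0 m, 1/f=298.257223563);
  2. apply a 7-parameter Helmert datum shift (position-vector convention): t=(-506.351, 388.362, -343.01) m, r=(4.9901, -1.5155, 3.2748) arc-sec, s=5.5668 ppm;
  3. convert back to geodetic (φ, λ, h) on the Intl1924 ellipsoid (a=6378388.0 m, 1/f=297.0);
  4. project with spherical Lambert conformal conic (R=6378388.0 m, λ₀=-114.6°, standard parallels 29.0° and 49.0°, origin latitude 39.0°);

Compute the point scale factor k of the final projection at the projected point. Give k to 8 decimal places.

1.17665765

start: φ=69.127870°, λ=-91.119640°, h=0.000 m
→ ECEF (a=6378137.000, f=1/298.257223563): X=-44533.8864, Y=-2278660.0475, Z=5937069.7785
→ Helmert 7p (PV): X=-45047.9295, Y=-2278428.7119, Z=5936704.3646
→ geod (Bowring, a=6378388.000): φ=69.12910239°, λ=-91.13267533°, h=-591.5029 m
→ into lcc (λ₀=-114.6°): φ=69.12910239°, λ−λ₀=23.46732467°
scale k = 1.17665765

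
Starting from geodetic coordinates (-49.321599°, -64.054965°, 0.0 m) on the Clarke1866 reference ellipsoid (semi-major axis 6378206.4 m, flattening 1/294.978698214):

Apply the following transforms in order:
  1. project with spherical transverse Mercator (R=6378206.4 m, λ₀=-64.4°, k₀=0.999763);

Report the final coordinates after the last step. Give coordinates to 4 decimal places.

E=25029.8634 m, N=-5489270.9305 m

start: φ=-49.321599°, λ=-64.054965°, h=0.000 m
→ tm (R=6378206.4, λ₀=-64.4°): E=25029.8634, N=-5489270.9305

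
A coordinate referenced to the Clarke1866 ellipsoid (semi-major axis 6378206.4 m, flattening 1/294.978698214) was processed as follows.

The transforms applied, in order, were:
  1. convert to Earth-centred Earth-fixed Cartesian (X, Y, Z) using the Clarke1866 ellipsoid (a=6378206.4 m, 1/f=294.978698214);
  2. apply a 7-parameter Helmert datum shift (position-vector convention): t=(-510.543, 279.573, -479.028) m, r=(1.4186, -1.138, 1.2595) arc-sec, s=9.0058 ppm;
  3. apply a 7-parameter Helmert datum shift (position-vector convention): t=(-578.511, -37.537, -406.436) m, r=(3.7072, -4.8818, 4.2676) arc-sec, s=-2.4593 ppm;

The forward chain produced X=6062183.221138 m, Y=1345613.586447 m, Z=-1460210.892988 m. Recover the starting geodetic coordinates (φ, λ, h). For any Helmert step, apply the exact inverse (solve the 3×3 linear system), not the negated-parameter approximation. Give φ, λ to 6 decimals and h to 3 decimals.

start: X=6062183.2211, Y=1345613.5864, Z=-1460210.8930 m
→ Helmert⁻¹: X=6062769.9265, Y=1345502.7545, Z=-1459975.7213
→ Helmert⁻¹: X=6063226.0267, Y=1345164.0054, Z=-1459526.2528
→ geod (Bowring, a=6378206.400): φ=-13.31164400°, λ=12.50881900°, h=2773.4270 m

φ=-13.311644°, λ=12.508819°, h=2773.427 m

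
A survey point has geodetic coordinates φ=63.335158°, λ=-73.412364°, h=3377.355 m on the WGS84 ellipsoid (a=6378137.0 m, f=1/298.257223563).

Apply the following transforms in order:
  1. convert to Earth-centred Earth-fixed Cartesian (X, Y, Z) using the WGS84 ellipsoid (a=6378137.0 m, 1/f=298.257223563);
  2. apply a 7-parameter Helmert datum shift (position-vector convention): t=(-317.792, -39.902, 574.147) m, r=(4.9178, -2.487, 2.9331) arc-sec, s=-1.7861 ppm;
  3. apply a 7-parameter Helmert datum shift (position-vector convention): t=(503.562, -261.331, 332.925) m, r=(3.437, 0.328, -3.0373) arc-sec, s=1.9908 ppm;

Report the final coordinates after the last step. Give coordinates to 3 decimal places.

start: φ=63.335158°, λ=-73.412364°, h=3377.355 m
→ ECEF (a=6378137.000, f=1/298.257223563): X=819765.6816, Y=-2752018.2842, Z=5679859.0820
→ Helmert 7p (PV): X=819417.0755, Y=-2752177.0336, Z=5680367.3544
→ Helmert 7p (PV): X=819890.7751, Y=-2752550.5622, Z=5680664.4251

X=819890.775 m, Y=-2752550.562 m, Z=5680664.425 m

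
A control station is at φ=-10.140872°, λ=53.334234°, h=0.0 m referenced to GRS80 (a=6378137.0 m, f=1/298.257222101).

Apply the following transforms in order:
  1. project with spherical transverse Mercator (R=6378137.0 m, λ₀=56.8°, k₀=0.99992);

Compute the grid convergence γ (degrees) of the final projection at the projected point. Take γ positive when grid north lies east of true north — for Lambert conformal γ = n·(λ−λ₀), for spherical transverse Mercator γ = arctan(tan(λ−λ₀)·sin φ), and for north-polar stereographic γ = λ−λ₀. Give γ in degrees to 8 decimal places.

start: φ=-10.140872°, λ=53.334234°, h=0.000 m
→ into tm (λ₀=56.8°): φ=-10.14087200°, λ−λ₀=-3.46576600°
convergence γ = 0.61093605°

0.61093605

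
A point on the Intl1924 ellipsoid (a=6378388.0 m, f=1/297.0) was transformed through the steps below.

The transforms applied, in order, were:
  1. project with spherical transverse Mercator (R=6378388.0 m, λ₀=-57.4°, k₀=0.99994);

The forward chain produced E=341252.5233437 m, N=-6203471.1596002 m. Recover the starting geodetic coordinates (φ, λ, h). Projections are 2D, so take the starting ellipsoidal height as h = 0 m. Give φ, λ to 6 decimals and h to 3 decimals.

start: E=341252.5233, N=-6203471.1596 m
→ tm⁻¹: φ=-55.60785800°, λ=-51.96982600°

φ=-55.607858°, λ=-51.969826°, h=0.000 m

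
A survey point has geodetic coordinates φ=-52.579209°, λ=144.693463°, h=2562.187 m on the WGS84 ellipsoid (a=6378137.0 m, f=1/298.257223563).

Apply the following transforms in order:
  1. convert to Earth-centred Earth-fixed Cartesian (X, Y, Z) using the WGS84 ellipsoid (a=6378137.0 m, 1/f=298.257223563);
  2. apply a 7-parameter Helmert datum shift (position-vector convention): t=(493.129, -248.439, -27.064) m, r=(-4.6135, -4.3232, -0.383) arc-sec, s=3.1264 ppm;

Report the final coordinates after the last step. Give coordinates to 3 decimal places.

start: φ=-52.579209°, λ=144.693463°, h=2562.187 m
→ ECEF (a=6378137.000, f=1/298.257223563): X=-3170871.0957, Y=2245645.0597, Z=-5044260.3599
→ Helmert 7p (PV): X=-3170277.9850, Y=2245296.7046, Z=-5044419.8825

X=-3170277.985 m, Y=2245296.705 m, Z=-5044419.883 m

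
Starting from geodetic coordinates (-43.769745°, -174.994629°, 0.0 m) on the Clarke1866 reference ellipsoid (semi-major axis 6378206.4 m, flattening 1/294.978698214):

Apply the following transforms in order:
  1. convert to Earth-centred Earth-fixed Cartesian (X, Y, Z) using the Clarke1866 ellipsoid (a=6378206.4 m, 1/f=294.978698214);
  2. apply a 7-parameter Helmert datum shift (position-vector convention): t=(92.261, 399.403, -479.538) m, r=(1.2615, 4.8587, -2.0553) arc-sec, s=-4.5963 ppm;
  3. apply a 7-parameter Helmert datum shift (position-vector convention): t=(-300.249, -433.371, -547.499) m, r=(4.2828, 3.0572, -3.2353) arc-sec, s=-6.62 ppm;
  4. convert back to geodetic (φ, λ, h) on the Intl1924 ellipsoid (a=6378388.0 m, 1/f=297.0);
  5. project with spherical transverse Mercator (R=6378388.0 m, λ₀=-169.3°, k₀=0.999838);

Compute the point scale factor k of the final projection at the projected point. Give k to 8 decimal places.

1.00241713

start: φ=-43.769745°, λ=-174.994629°, h=0.000 m
→ ECEF (a=6378206.400, f=1/294.978698214): X=-4595750.7860, Y=-402510.2085, Z=-4389450.3975
→ Helmert 7p (PV): X=-4595744.8081, Y=-402036.3164, Z=-4389803.9666
→ Helmert 7p (PV): X=-4596086.0033, Y=-402303.7938, Z=-4390262.6364
→ geod (Bowring, a=6378388.000): φ=-43.77173920°, λ=-174.99754585°, h=538.4216 m
→ into tm (λ₀=-169.3°): φ=-43.77173920°, λ−λ₀=-5.69754585°
scale k = 1.00241713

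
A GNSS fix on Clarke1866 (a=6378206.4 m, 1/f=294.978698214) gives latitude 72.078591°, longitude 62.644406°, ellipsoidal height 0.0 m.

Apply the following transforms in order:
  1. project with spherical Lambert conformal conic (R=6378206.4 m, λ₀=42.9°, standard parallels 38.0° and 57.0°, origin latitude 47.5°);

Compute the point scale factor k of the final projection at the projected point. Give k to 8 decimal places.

1.10952327

start: φ=72.078591°, λ=62.644406°, h=0.000 m
→ into lcc (λ₀=42.9°): φ=72.07859100°, λ−λ₀=19.74440600°
scale k = 1.10952327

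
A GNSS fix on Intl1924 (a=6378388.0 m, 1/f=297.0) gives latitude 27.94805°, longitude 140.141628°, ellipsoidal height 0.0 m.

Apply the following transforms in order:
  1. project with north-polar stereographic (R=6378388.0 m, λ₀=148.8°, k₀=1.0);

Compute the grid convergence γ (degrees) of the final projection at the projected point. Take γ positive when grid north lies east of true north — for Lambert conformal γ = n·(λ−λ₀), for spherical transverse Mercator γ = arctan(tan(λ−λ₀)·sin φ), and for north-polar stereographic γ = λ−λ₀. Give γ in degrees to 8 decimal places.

-8.65837200

start: φ=27.948050°, λ=140.141628°, h=0.000 m
→ into stereo (λ₀=148.8°): φ=27.94805000°, λ−λ₀=-8.65837200°
convergence γ = -8.65837200°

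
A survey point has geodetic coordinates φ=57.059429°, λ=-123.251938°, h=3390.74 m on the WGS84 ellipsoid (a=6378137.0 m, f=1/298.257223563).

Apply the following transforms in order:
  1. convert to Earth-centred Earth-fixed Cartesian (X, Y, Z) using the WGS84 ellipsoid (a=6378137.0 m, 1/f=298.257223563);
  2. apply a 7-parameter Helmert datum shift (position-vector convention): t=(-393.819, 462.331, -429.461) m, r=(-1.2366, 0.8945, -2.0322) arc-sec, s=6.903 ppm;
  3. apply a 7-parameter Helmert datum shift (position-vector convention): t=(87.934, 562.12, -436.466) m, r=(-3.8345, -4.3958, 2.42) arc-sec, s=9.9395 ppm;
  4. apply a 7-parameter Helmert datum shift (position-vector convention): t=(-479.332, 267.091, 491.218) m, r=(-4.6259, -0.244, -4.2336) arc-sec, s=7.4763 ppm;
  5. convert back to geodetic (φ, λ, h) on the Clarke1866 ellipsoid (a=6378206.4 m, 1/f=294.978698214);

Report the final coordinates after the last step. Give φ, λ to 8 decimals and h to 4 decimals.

start: φ=57.059429°, λ=-123.251938°, h=3390.740 m
→ ECEF (a=6378137.000, f=1/298.257223563): X=-1907216.4677, Y=-2908773.9757, Z=5332347.2901
→ Helmert 7p (PV): X=-1907628.9860, Y=-2908280.9645, Z=5331980.3481
→ Helmert 7p (PV): X=-1907639.5245, Y=-2907671.0093, Z=5331610.2906
→ Helmert 7p (PV): X=-1908199.1063, Y=-2907266.9293, Z=5332204.3235
→ geod (Bowring, a=6378206.400): φ=57.06611463°, λ=-123.27909177°, h=2976.6874 m

φ=57.06611463°, λ=-123.27909177°, h=2976.6874 m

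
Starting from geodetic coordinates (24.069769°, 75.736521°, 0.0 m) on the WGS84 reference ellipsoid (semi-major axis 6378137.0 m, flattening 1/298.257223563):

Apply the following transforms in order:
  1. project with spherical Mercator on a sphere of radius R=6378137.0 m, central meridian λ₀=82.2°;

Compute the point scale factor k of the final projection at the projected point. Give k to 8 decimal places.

1.09523087

start: φ=24.069769°, λ=75.736521°, h=0.000 m
→ into merc (λ₀=82.2°): φ=24.06976900°, λ−λ₀=-6.46347900°
scale k = 1.09523087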